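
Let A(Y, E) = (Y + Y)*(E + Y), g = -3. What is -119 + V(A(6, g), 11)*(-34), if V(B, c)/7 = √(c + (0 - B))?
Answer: -119 - 1190*I ≈ -119.0 - 1190.0*I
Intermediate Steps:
A(Y, E) = 2*Y*(E + Y) (A(Y, E) = (2*Y)*(E + Y) = 2*Y*(E + Y))
V(B, c) = 7*√(c - B) (V(B, c) = 7*√(c + (0 - B)) = 7*√(c - B))
-119 + V(A(6, g), 11)*(-34) = -119 + (7*√(11 - 2*6*(-3 + 6)))*(-34) = -119 + (7*√(11 - 2*6*3))*(-34) = -119 + (7*√(11 - 1*36))*(-34) = -119 + (7*√(11 - 36))*(-34) = -119 + (7*√(-25))*(-34) = -119 + (7*(5*I))*(-34) = -119 + (35*I)*(-34) = -119 - 1190*I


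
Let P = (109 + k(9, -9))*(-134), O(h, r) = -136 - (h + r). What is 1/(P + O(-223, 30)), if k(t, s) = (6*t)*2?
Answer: -1/29021 ≈ -3.4458e-5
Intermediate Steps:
O(h, r) = -136 - h - r (O(h, r) = -136 + (-h - r) = -136 - h - r)
k(t, s) = 12*t
P = -29078 (P = (109 + 12*9)*(-134) = (109 + 108)*(-134) = 217*(-134) = -29078)
1/(P + O(-223, 30)) = 1/(-29078 + (-136 - 1*(-223) - 1*30)) = 1/(-29078 + (-136 + 223 - 30)) = 1/(-29078 + 57) = 1/(-29021) = -1/29021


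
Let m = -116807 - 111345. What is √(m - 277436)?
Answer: 2*I*√126397 ≈ 711.05*I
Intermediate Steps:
m = -228152
√(m - 277436) = √(-228152 - 277436) = √(-505588) = 2*I*√126397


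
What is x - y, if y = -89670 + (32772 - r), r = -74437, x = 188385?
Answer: 170846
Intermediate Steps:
y = 17539 (y = -89670 + (32772 - 1*(-74437)) = -89670 + (32772 + 74437) = -89670 + 107209 = 17539)
x - y = 188385 - 1*17539 = 188385 - 17539 = 170846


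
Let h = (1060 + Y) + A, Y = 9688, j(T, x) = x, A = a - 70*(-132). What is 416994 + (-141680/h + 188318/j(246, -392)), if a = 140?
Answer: 51348594495/123284 ≈ 4.1651e+5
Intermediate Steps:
A = 9380 (A = 140 - 70*(-132) = 140 + 9240 = 9380)
h = 20128 (h = (1060 + 9688) + 9380 = 10748 + 9380 = 20128)
416994 + (-141680/h + 188318/j(246, -392)) = 416994 + (-141680/20128 + 188318/(-392)) = 416994 + (-141680*1/20128 + 188318*(-1/392)) = 416994 + (-8855/1258 - 94159/196) = 416994 - 60093801/123284 = 51348594495/123284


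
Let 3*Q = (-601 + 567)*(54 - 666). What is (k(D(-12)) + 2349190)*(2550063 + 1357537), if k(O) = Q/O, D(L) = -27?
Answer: 82608219224800/9 ≈ 9.1787e+12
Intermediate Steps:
Q = 6936 (Q = ((-601 + 567)*(54 - 666))/3 = (-34*(-612))/3 = (⅓)*20808 = 6936)
k(O) = 6936/O
(k(D(-12)) + 2349190)*(2550063 + 1357537) = (6936/(-27) + 2349190)*(2550063 + 1357537) = (6936*(-1/27) + 2349190)*3907600 = (-2312/9 + 2349190)*3907600 = (21140398/9)*3907600 = 82608219224800/9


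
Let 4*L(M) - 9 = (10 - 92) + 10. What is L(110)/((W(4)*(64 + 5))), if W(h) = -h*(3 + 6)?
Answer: 7/1104 ≈ 0.0063406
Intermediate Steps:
W(h) = -9*h (W(h) = -h*9 = -9*h)
L(M) = -63/4 (L(M) = 9/4 + ((10 - 92) + 10)/4 = 9/4 + (-82 + 10)/4 = 9/4 + (¼)*(-72) = 9/4 - 18 = -63/4)
L(110)/((W(4)*(64 + 5))) = -63*(-1/(36*(64 + 5)))/4 = -63/(4*((-36*69))) = -63/4/(-2484) = -63/4*(-1/2484) = 7/1104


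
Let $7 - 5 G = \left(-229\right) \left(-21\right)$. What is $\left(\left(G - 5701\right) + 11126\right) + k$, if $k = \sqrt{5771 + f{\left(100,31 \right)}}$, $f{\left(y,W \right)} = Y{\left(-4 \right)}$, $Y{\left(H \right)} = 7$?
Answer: $\frac{22323}{5} + 3 \sqrt{642} \approx 4540.6$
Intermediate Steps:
$G = - \frac{4802}{5}$ ($G = \frac{7}{5} - \frac{\left(-229\right) \left(-21\right)}{5} = \frac{7}{5} - \frac{4809}{5} = - \frac{4802}{5} \approx -960.4$)
$f{\left(y,W \right)} = 7$
$k = 3 \sqrt{642}$ ($k = \sqrt{5771 + 7} = \sqrt{5778} = 3 \sqrt{642} \approx 76.013$)
$\left(\left(G - 5701\right) + 11126\right) + k = \left(\left(- \frac{4802}{5} - 5701\right) + 11126\right) + 3 \sqrt{642} = \left(- \frac{33307}{5} + 11126\right) + 3 \sqrt{642} = \frac{22323}{5} + 3 \sqrt{642}$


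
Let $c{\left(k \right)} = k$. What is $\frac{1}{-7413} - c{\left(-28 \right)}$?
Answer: $\frac{207563}{7413} \approx 28.0$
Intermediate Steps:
$\frac{1}{-7413} - c{\left(-28 \right)} = \frac{1}{-7413} - -28 = - \frac{1}{7413} + 28 = \frac{207563}{7413}$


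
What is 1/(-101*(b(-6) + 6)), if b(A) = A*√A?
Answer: -1/4242 - I*√6/4242 ≈ -0.00023574 - 0.00057744*I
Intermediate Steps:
b(A) = A^(3/2)
1/(-101*(b(-6) + 6)) = 1/(-101*((-6)^(3/2) + 6)) = 1/(-101*(-6*I*√6 + 6)) = 1/(-101*(6 - 6*I*√6)) = 1/(-606 + 606*I*√6)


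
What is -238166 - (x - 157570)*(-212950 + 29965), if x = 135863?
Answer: -3972293561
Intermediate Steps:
-238166 - (x - 157570)*(-212950 + 29965) = -238166 - (135863 - 157570)*(-212950 + 29965) = -238166 - (-21707)*(-182985) = -238166 - 1*3972055395 = -238166 - 3972055395 = -3972293561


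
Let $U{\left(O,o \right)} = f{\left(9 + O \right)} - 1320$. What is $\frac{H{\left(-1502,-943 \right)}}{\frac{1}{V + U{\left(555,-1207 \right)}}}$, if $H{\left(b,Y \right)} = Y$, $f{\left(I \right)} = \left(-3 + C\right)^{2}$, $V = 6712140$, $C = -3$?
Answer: $-6328337208$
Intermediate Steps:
$f{\left(I \right)} = 36$ ($f{\left(I \right)} = \left(-3 - 3\right)^{2} = \left(-6\right)^{2} = 36$)
$U{\left(O,o \right)} = -1284$ ($U{\left(O,o \right)} = 36 - 1320 = -1284$)
$\frac{H{\left(-1502,-943 \right)}}{\frac{1}{V + U{\left(555,-1207 \right)}}} = - \frac{943}{\frac{1}{6712140 - 1284}} = - \frac{943}{\frac{1}{6710856}} = - 943 \frac{1}{\frac{1}{6710856}} = \left(-943\right) 6710856 = -6328337208$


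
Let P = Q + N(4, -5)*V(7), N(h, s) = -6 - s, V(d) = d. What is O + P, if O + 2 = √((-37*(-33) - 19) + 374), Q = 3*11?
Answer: 24 + 2*√394 ≈ 63.699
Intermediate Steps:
Q = 33
O = -2 + 2*√394 (O = -2 + √((-37*(-33) - 19) + 374) = -2 + √((1221 - 19) + 374) = -2 + √(1202 + 374) = -2 + √1576 = -2 + 2*√394 ≈ 37.699)
P = 26 (P = 33 + (-6 - 1*(-5))*7 = 33 + (-6 + 5)*7 = 33 - 1*7 = 33 - 7 = 26)
O + P = (-2 + 2*√394) + 26 = 24 + 2*√394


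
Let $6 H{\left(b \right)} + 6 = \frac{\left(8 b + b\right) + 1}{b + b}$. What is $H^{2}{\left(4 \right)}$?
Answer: $\frac{121}{2304} \approx 0.052517$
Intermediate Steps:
$H{\left(b \right)} = -1 + \frac{1 + 9 b}{12 b}$ ($H{\left(b \right)} = -1 + \frac{\left(\left(8 b + b\right) + 1\right) \frac{1}{b + b}}{6} = -1 + \frac{\left(9 b + 1\right) \frac{1}{2 b}}{6} = -1 + \frac{\left(1 + 9 b\right) \frac{1}{2 b}}{6} = -1 + \frac{\frac{1}{2} \frac{1}{b} \left(1 + 9 b\right)}{6} = -1 + \frac{1 + 9 b}{12 b}$)
$H^{2}{\left(4 \right)} = \left(\frac{1 - 12}{12 \cdot 4}\right)^{2} = \left(\frac{1}{12} \cdot \frac{1}{4} \left(1 - 12\right)\right)^{2} = \left(\frac{1}{12} \cdot \frac{1}{4} \left(-11\right)\right)^{2} = \left(- \frac{11}{48}\right)^{2} = \frac{121}{2304}$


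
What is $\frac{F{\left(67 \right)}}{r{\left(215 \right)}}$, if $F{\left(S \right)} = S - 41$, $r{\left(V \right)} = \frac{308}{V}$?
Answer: $\frac{2795}{154} \approx 18.149$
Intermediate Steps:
$F{\left(S \right)} = -41 + S$
$\frac{F{\left(67 \right)}}{r{\left(215 \right)}} = \frac{-41 + 67}{308 \cdot \frac{1}{215}} = \frac{26}{308 \cdot \frac{1}{215}} = \frac{26}{\frac{308}{215}} = 26 \cdot \frac{215}{308} = \frac{2795}{154}$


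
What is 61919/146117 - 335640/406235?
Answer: -4777808983/11871567899 ≈ -0.40246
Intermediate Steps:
61919/146117 - 335640/406235 = 61919*(1/146117) - 335640*1/406235 = 61919/146117 - 67128/81247 = -4777808983/11871567899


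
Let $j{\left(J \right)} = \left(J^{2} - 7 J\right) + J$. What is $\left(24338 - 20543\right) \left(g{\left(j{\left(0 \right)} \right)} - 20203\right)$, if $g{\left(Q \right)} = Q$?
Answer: $-76670385$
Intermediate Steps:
$j{\left(J \right)} = J^{2} - 6 J$
$\left(24338 - 20543\right) \left(g{\left(j{\left(0 \right)} \right)} - 20203\right) = \left(24338 - 20543\right) \left(0 \left(-6 + 0\right) - 20203\right) = 3795 \left(0 \left(-6\right) - 20203\right) = 3795 \left(0 - 20203\right) = 3795 \left(-20203\right) = -76670385$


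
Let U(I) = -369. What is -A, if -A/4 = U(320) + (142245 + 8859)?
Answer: 602940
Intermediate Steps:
A = -602940 (A = -4*(-369 + (142245 + 8859)) = -4*(-369 + 151104) = -4*150735 = -602940)
-A = -1*(-602940) = 602940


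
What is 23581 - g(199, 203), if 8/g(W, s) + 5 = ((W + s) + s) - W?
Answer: 9455973/401 ≈ 23581.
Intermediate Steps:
g(W, s) = 8/(-5 + 2*s) (g(W, s) = 8/(-5 + (((W + s) + s) - W)) = 8/(-5 + ((W + 2*s) - W)) = 8/(-5 + 2*s))
23581 - g(199, 203) = 23581 - 8/(-5 + 2*203) = 23581 - 8/(-5 + 406) = 23581 - 8/401 = 9455973/401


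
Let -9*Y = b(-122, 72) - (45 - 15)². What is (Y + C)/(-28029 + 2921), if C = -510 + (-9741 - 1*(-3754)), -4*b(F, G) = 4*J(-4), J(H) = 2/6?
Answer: 86359/338958 ≈ 0.25478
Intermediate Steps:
J(H) = ⅓ (J(H) = 2*(⅙) = ⅓)
b(F, G) = -⅓ (b(F, G) = -1/3 = -¼*4/3 = -⅓)
C = -6497 (C = -510 + (-9741 + 3754) = -510 - 5987 = -6497)
Y = 2701/27 (Y = -(-⅓ - (45 - 15)²)/9 = -(-⅓ - 1*30²)/9 = -(-⅓ - 1*900)/9 = -(-⅓ - 900)/9 = -⅑*(-2701/3) = 2701/27 ≈ 100.04)
(Y + C)/(-28029 + 2921) = (2701/27 - 6497)/(-28029 + 2921) = -172718/27/(-25108) = -172718/27*(-1/25108) = 86359/338958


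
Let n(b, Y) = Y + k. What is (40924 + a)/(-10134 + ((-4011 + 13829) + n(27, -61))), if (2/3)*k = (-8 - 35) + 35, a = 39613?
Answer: -80537/389 ≈ -207.04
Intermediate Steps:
k = -12 (k = 3*((-8 - 35) + 35)/2 = 3*(-43 + 35)/2 = (3/2)*(-8) = -12)
n(b, Y) = -12 + Y (n(b, Y) = Y - 12 = -12 + Y)
(40924 + a)/(-10134 + ((-4011 + 13829) + n(27, -61))) = (40924 + 39613)/(-10134 + ((-4011 + 13829) + (-12 - 61))) = 80537/(-10134 + (9818 - 73)) = 80537/(-10134 + 9745) = 80537/(-389) = 80537*(-1/389) = -80537/389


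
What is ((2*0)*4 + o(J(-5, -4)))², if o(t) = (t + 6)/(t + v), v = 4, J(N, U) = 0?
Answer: 9/4 ≈ 2.2500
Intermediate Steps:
o(t) = (6 + t)/(4 + t) (o(t) = (t + 6)/(t + 4) = (6 + t)/(4 + t))
((2*0)*4 + o(J(-5, -4)))² = ((2*0)*4 + (6 + 0)/(4 + 0))² = (0*4 + 6/4)² = (0 + (¼)*6)² = (0 + 3/2)² = (3/2)² = 9/4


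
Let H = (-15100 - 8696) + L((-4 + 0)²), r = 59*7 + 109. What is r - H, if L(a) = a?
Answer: 24302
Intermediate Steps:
r = 522 (r = 413 + 109 = 522)
H = -23780 (H = (-15100 - 8696) + (-4 + 0)² = -23796 + (-4)² = -23796 + 16 = -23780)
r - H = 522 - 1*(-23780) = 522 + 23780 = 24302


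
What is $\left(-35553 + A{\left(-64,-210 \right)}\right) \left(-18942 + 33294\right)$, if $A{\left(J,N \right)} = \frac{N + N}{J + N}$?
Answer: $- \frac{69902147952}{137} \approx -5.1023 \cdot 10^{8}$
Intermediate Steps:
$A{\left(J,N \right)} = \frac{2 N}{J + N}$
$\left(-35553 + A{\left(-64,-210 \right)}\right) \left(-18942 + 33294\right) = \left(-35553 + 2 \left(-210\right) \frac{1}{-64 - 210}\right) \left(-18942 + 33294\right) = \left(-35553 + 2 \left(-210\right) \frac{1}{-274}\right) 14352 = \left(-35553 + 2 \left(-210\right) \left(- \frac{1}{274}\right)\right) 14352 = \left(-35553 + \frac{210}{137}\right) 14352 = \left(- \frac{4870551}{137}\right) 14352 = - \frac{69902147952}{137}$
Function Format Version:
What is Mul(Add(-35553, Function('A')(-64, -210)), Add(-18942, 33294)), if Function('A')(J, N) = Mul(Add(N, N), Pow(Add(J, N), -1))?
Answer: Rational(-69902147952, 137) ≈ -5.1023e+8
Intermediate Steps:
Function('A')(J, N) = Mul(2, N, Pow(Add(J, N), -1)) (Function('A')(J, N) = Mul(Mul(2, N), Pow(Add(J, N), -1)) = Mul(2, N, Pow(Add(J, N), -1)))
Mul(Add(-35553, Function('A')(-64, -210)), Add(-18942, 33294)) = Mul(Add(-35553, Mul(2, -210, Pow(Add(-64, -210), -1))), Add(-18942, 33294)) = Mul(Add(-35553, Mul(2, -210, Pow(-274, -1))), 14352) = Mul(Add(-35553, Mul(2, -210, Rational(-1, 274))), 14352) = Mul(Add(-35553, Rational(210, 137)), 14352) = Mul(Rational(-4870551, 137), 14352) = Rational(-69902147952, 137)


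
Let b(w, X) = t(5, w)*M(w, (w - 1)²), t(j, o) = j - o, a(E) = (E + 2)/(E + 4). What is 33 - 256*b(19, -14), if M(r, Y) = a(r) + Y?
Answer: 26783991/23 ≈ 1.1645e+6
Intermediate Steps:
a(E) = (2 + E)/(4 + E)
M(r, Y) = Y + (2 + r)/(4 + r) (M(r, Y) = (2 + r)/(4 + r) + Y = Y + (2 + r)/(4 + r))
b(w, X) = (5 - w)*(2 + w + (-1 + w)²*(4 + w))/(4 + w) (b(w, X) = (5 - w)*((2 + w + (w - 1)²*(4 + w))/(4 + w)) = (5 - w)*((2 + w + (-1 + w)²*(4 + w))/(4 + w)) = (5 - w)*(2 + w + (-1 + w)²*(4 + w))/(4 + w))
33 - 256*b(19, -14) = 33 - (-256)*(-5 + 19)*(2 + 19 + (-1 + 19)²*(4 + 19))/(4 + 19) = 33 - (-256)*14*(2 + 19 + 18²*23)/23 = 33 - (-256)*14*(2 + 19 + 324*23)/23 = 33 - (-256)*14*(2 + 19 + 7452)/23 = 33 - (-256)*14*7473/23 = 33 - 256*(-104622/23) = 33 + 26783232/23 = 26783991/23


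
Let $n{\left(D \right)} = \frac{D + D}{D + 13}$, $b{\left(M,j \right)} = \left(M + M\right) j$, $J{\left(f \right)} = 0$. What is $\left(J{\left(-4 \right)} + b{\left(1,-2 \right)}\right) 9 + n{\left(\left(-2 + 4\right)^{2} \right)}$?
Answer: $- \frac{604}{17} \approx -35.529$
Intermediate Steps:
$b{\left(M,j \right)} = 2 M j$
$n{\left(D \right)} = \frac{2 D}{13 + D}$
$\left(J{\left(-4 \right)} + b{\left(1,-2 \right)}\right) 9 + n{\left(\left(-2 + 4\right)^{2} \right)} = \left(0 + 2 \cdot 1 \left(-2\right)\right) 9 + \frac{2 \left(-2 + 4\right)^{2}}{13 + \left(-2 + 4\right)^{2}} = \left(0 - 4\right) 9 + \frac{2 \cdot 2^{2}}{13 + 2^{2}} = \left(-4\right) 9 + 2 \cdot 4 \frac{1}{13 + 4} = -36 + 2 \cdot 4 \cdot \frac{1}{17} = -36 + \frac{8}{17} = - \frac{604}{17}$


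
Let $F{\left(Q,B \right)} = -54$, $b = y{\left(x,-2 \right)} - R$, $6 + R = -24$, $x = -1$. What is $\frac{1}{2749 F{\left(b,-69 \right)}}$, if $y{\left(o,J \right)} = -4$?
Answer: $- \frac{1}{148446} \approx -6.7365 \cdot 10^{-6}$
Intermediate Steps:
$R = -30$ ($R = -6 - 24 = -30$)
$b = 26$ ($b = -4 - -30 = -4 + 30 = 26$)
$\frac{1}{2749 F{\left(b,-69 \right)}} = \frac{1}{2749 \left(-54\right)} = \frac{1}{2749} \left(- \frac{1}{54}\right) = - \frac{1}{148446}$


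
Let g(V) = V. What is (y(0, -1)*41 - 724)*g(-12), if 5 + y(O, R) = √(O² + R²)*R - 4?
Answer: 13608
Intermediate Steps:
y(O, R) = -9 + R*√(O² + R²) (y(O, R) = -5 + (√(O² + R²)*R - 4) = -5 + (R*√(O² + R²) - 4) = -5 + (-4 + R*√(O² + R²)) = -9 + R*√(O² + R²))
(y(0, -1)*41 - 724)*g(-12) = ((-9 - √(0² + (-1)²))*41 - 724)*(-12) = ((-9 - √(0 + 1))*41 - 724)*(-12) = ((-9 - √1)*41 - 724)*(-12) = ((-9 - 1*1)*41 - 724)*(-12) = ((-9 - 1)*41 - 724)*(-12) = (-10*41 - 724)*(-12) = (-410 - 724)*(-12) = -1134*(-12) = 13608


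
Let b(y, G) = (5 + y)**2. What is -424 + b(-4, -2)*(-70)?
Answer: -494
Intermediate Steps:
-424 + b(-4, -2)*(-70) = -424 + (5 - 4)**2*(-70) = -424 + 1**2*(-70) = -424 + 1*(-70) = -424 - 70 = -494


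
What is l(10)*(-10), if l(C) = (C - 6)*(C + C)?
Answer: -800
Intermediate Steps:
l(C) = 2*C*(-6 + C) (l(C) = (-6 + C)*(2*C) = 2*C*(-6 + C))
l(10)*(-10) = (2*10*(-6 + 10))*(-10) = (2*10*4)*(-10) = 80*(-10) = -800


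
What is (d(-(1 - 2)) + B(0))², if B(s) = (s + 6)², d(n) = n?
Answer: 1369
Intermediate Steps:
B(s) = (6 + s)²
(d(-(1 - 2)) + B(0))² = (-(1 - 2) + (6 + 0)²)² = (-1*(-1) + 6²)² = (1 + 36)² = 37² = 1369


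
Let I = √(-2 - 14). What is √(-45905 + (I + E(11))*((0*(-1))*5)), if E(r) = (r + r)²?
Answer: I*√45905 ≈ 214.25*I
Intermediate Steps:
E(r) = 4*r² (E(r) = (2*r)² = 4*r²)
I = 4*I (I = √(-16) = 4*I ≈ 4.0*I)
√(-45905 + (I + E(11))*((0*(-1))*5)) = √(-45905 + (4*I + 4*11²)*((0*(-1))*5)) = √(-45905 + (4*I + 4*121)*(0*5)) = √(-45905 + (4*I + 484)*0) = √(-45905 + (484 + 4*I)*0) = √(-45905 + 0) = √(-45905) = I*√45905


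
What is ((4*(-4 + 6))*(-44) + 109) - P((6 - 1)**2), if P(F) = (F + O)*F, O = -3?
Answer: -793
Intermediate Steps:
P(F) = F*(-3 + F) (P(F) = (F - 3)*F = (-3 + F)*F = F*(-3 + F))
((4*(-4 + 6))*(-44) + 109) - P((6 - 1)**2) = ((4*(-4 + 6))*(-44) + 109) - (6 - 1)**2*(-3 + (6 - 1)**2) = ((4*2)*(-44) + 109) - 5**2*(-3 + 5**2) = (8*(-44) + 109) - 25*(-3 + 25) = (-352 + 109) - 25*22 = -243 - 1*550 = -243 - 550 = -793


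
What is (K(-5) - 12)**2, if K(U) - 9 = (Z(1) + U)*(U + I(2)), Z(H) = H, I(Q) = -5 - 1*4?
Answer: 2809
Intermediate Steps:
I(Q) = -9 (I(Q) = -5 - 4 = -9)
K(U) = 9 + (1 + U)*(-9 + U) (K(U) = 9 + (1 + U)*(U - 9) = 9 + (1 + U)*(-9 + U))
(K(-5) - 12)**2 = (-5*(-8 - 5) - 12)**2 = (-5*(-13) - 12)**2 = (65 - 12)**2 = 53**2 = 2809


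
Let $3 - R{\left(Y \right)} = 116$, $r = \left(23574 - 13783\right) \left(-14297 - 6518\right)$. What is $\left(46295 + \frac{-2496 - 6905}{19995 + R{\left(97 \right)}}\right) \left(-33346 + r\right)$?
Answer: $- \frac{187613567639942679}{19882} \approx -9.4363 \cdot 10^{12}$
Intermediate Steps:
$r = -203799665$ ($r = 9791 \left(-20815\right) = -203799665$)
$R{\left(Y \right)} = -113$ ($R{\left(Y \right)} = 3 - 116 = -113$)
$\left(46295 + \frac{-2496 - 6905}{19995 + R{\left(97 \right)}}\right) \left(-33346 + r\right) = \left(46295 + \frac{-2496 - 6905}{19995 - 113}\right) \left(-33346 - 203799665\right) = \left(46295 - \frac{9401}{19882}\right) \left(-203833011\right) = \frac{920427789}{19882} \left(-203833011\right) = - \frac{187613567639942679}{19882}$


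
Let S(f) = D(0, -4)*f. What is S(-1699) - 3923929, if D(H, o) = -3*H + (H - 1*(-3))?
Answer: -3929026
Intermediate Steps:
D(H, o) = 3 - 2*H (D(H, o) = -3*H + (H + 3) = -3*H + (3 + H) = 3 - 2*H)
S(f) = 3*f (S(f) = (3 - 2*0)*f = (3 + 0)*f = 3*f)
S(-1699) - 3923929 = 3*(-1699) - 3923929 = -5097 - 3923929 = -3929026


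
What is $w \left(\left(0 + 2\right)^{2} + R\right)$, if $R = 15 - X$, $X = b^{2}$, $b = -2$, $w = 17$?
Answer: $255$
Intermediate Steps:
$X = 4$ ($X = \left(-2\right)^{2} = 4$)
$R = 11$ ($R = 15 - 4 = 11$)
$w \left(\left(0 + 2\right)^{2} + R\right) = 17 \left(\left(0 + 2\right)^{2} + 11\right) = 17 \left(2^{2} + 11\right) = 17 \left(4 + 11\right) = 17 \cdot 15 = 255$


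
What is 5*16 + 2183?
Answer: 2263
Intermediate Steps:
5*16 + 2183 = 80 + 2183 = 2263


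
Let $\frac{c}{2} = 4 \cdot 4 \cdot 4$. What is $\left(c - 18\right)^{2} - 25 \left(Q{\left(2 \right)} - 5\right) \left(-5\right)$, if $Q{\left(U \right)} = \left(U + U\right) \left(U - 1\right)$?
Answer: $11975$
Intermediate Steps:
$Q{\left(U \right)} = 2 U \left(-1 + U\right)$
$c = 128$ ($c = 2 \cdot 4 \cdot 4 \cdot 4 = 2 \cdot 16 \cdot 4 = 2 \cdot 64 = 128$)
$\left(c - 18\right)^{2} - 25 \left(Q{\left(2 \right)} - 5\right) \left(-5\right) = \left(128 - 18\right)^{2} - 25 \left(2 \cdot 2 \left(-1 + 2\right) - 5\right) \left(-5\right) = 110^{2} - 25 \left(2 \cdot 2 \cdot 1 - 5\right) \left(-5\right) = 12100 - 25 \left(4 - 5\right) \left(-5\right) = 12100 - 25 \left(\left(-1\right) \left(-5\right)\right) = 12100 - 25 \cdot 5 = 12100 - 125 = 11975$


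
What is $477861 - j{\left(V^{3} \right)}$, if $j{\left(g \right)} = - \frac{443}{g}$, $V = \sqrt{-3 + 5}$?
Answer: $477861 + \frac{443 \sqrt{2}}{4} \approx 4.7802 \cdot 10^{5}$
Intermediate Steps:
$V = \sqrt{2} \approx 1.4142$
$477861 - j{\left(V^{3} \right)} = 477861 - - \frac{443}{\left(\sqrt{2}\right)^{3}} = 477861 - - \frac{443}{2 \sqrt{2}} = 477861 - - 443 \frac{\sqrt{2}}{4} = 477861 - - \frac{443 \sqrt{2}}{4} = 477861 + \frac{443 \sqrt{2}}{4}$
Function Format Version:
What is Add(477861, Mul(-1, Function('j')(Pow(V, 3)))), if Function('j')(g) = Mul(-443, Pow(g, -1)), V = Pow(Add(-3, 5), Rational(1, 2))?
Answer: Add(477861, Mul(Rational(443, 4), Pow(2, Rational(1, 2)))) ≈ 4.7802e+5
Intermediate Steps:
V = Pow(2, Rational(1, 2)) ≈ 1.4142
Add(477861, Mul(-1, Function('j')(Pow(V, 3)))) = Add(477861, Mul(-1, Mul(-443, Pow(Pow(Pow(2, Rational(1, 2)), 3), -1)))) = Add(477861, Mul(-1, Mul(-443, Pow(Mul(2, Pow(2, Rational(1, 2))), -1)))) = Add(477861, Mul(-1, Mul(-443, Mul(Rational(1, 4), Pow(2, Rational(1, 2)))))) = Add(477861, Mul(-1, Mul(Rational(-443, 4), Pow(2, Rational(1, 2))))) = Add(477861, Mul(Rational(443, 4), Pow(2, Rational(1, 2))))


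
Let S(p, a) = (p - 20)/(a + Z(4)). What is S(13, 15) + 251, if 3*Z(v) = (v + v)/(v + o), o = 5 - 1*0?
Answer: 14782/59 ≈ 250.54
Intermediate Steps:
o = 5 (o = 5 + 0 = 5)
Z(v) = 2*v/(3*(5 + v)) (Z(v) = ((v + v)/(v + 5))/3 = ((2*v)/(5 + v))/3 = (2*v/(5 + v))/3 = 2*v/(3*(5 + v)))
S(p, a) = (-20 + p)/(8/27 + a) (S(p, a) = (p - 20)/(a + (⅔)*4/(5 + 4)) = (-20 + p)/(a + (⅔)*4/9) = (-20 + p)/(a + (⅔)*4*(⅑)) = (-20 + p)/(a + 8/27) = (-20 + p)/(8/27 + a))
S(13, 15) + 251 = 27*(-20 + 13)/(8 + 27*15) + 251 = 27*(-7)/(8 + 405) + 251 = 27*(-7)/413 + 251 = 27*(1/413)*(-7) + 251 = -27/59 + 251 = 14782/59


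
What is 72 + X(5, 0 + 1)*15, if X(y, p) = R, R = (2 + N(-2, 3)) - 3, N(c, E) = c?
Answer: 27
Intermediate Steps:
R = -3 (R = (2 - 2) - 3 = 0 - 3 = -3)
X(y, p) = -3
72 + X(5, 0 + 1)*15 = 72 - 3*15 = 72 - 45 = 27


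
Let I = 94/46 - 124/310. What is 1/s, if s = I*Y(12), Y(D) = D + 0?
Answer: 115/2268 ≈ 0.050705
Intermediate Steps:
Y(D) = D
I = 189/115 (I = 94*(1/46) - 124*1/310 = 47/23 - ⅖ = 189/115 ≈ 1.6435)
s = 2268/115 (s = (189/115)*12 = 2268/115 ≈ 19.722)
1/s = 1/(2268/115) = 115/2268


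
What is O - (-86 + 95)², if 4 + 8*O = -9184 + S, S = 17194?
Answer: 3679/4 ≈ 919.75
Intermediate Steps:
O = 4003/4 (O = -½ + (-9184 + 17194)/8 = -½ + (⅛)*8010 = -½ + 4005/4 = 4003/4 ≈ 1000.8)
O - (-86 + 95)² = 4003/4 - (-86 + 95)² = 4003/4 - 1*9² = 4003/4 - 1*81 = 4003/4 - 81 = 3679/4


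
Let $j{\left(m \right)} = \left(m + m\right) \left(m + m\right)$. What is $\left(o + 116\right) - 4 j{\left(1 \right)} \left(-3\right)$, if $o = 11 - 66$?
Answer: $2928$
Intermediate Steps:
$j{\left(m \right)} = 4 m^{2}$ ($j{\left(m \right)} = 2 m 2 m = 4 m^{2}$)
$o = -55$
$\left(o + 116\right) - 4 j{\left(1 \right)} \left(-3\right) = \left(-55 + 116\right) - 4 \cdot 4 \cdot 1^{2} \left(-3\right) = 61 - 4 \cdot 4 \cdot 1 \left(-3\right) = 61 \left(-4\right) 4 \left(-3\right) = 61 \left(\left(-16\right) \left(-3\right)\right) = 61 \cdot 48 = 2928$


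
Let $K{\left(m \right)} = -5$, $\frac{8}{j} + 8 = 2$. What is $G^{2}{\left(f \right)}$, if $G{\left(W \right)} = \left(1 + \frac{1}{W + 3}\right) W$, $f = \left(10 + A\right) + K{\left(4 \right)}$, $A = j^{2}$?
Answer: $\frac{35010889}{627264} \approx 55.815$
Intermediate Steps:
$j = - \frac{4}{3}$ ($j = \frac{8}{-8 + 2} = \frac{8}{-6} = 8 \left(- \frac{1}{6}\right) = - \frac{4}{3} \approx -1.3333$)
$A = \frac{16}{9}$ ($A = \left(- \frac{4}{3}\right)^{2} = \frac{16}{9} \approx 1.7778$)
$f = \frac{61}{9}$ ($f = \left(10 + \frac{16}{9}\right) - 5 = \frac{106}{9} - 5 = \frac{61}{9} \approx 6.7778$)
$G{\left(W \right)} = W \left(1 + \frac{1}{3 + W}\right)$ ($G{\left(W \right)} = \left(1 + \frac{1}{3 + W}\right) W = W \left(1 + \frac{1}{3 + W}\right)$)
$G^{2}{\left(f \right)} = \left(\frac{61 \left(4 + \frac{61}{9}\right)}{9 \left(3 + \frac{61}{9}\right)}\right)^{2} = \left(\frac{61}{9} \frac{1}{\frac{88}{9}} \cdot \frac{97}{9}\right)^{2} = \left(\frac{61}{9} \cdot \frac{9}{88} \cdot \frac{97}{9}\right)^{2} = \left(\frac{5917}{792}\right)^{2} = \frac{35010889}{627264}$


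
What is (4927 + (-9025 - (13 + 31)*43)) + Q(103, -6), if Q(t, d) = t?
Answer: -5887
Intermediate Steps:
(4927 + (-9025 - (13 + 31)*43)) + Q(103, -6) = (4927 + (-9025 - (13 + 31)*43)) + 103 = (4927 + (-9025 - 44*43)) + 103 = (4927 + (-9025 - 1*1892)) + 103 = (4927 + (-9025 - 1892)) + 103 = (4927 - 10917) + 103 = -5990 + 103 = -5887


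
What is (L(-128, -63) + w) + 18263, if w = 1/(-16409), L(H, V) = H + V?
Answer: 296543447/16409 ≈ 18072.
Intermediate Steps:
w = -1/16409 ≈ -6.0942e-5
(L(-128, -63) + w) + 18263 = ((-128 - 63) - 1/16409) + 18263 = (-191 - 1/16409) + 18263 = -3134120/16409 + 18263 = 296543447/16409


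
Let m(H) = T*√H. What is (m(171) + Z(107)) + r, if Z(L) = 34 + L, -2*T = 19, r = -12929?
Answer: -12788 - 57*√19/2 ≈ -12912.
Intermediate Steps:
T = -19/2 (T = -½*19 = -19/2 ≈ -9.5000)
m(H) = -19*√H/2
(m(171) + Z(107)) + r = (-57*√19/2 + (34 + 107)) - 12929 = (-57*√19/2 + 141) - 12929 = (141 - 57*√19/2) - 12929 = -12788 - 57*√19/2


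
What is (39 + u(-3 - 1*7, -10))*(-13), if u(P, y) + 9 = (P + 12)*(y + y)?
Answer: 130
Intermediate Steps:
u(P, y) = -9 + 2*y*(12 + P) (u(P, y) = -9 + (P + 12)*(y + y) = -9 + (12 + P)*(2*y) = -9 + 2*y*(12 + P))
(39 + u(-3 - 1*7, -10))*(-13) = (39 + (-9 + 24*(-10) + 2*(-3 - 1*7)*(-10)))*(-13) = (39 + (-9 - 240 + 2*(-3 - 7)*(-10)))*(-13) = (39 + (-9 - 240 + 2*(-10)*(-10)))*(-13) = (39 + (-9 - 240 + 200))*(-13) = (39 - 49)*(-13) = -10*(-13) = 130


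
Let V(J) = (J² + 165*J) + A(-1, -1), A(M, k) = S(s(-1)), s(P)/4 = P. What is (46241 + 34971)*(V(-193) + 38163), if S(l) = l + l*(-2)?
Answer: 3538488052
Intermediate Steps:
s(P) = 4*P
S(l) = -l (S(l) = l - 2*l = -l)
A(M, k) = 4 (A(M, k) = -4*(-1) = -1*(-4) = 4)
V(J) = 4 + J² + 165*J (V(J) = (J² + 165*J) + 4 = 4 + J² + 165*J)
(46241 + 34971)*(V(-193) + 38163) = (46241 + 34971)*((4 + (-193)² + 165*(-193)) + 38163) = 81212*((4 + 37249 - 31845) + 38163) = 81212*(5408 + 38163) = 81212*43571 = 3538488052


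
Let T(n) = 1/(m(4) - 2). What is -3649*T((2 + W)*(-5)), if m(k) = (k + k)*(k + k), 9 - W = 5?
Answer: -3649/62 ≈ -58.855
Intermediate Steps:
W = 4 (W = 9 - 1*5 = 9 - 5 = 4)
m(k) = 4*k² (m(k) = (2*k)*(2*k) = 4*k²)
T(n) = 1/62 (T(n) = 1/(4*4² - 2) = 1/(4*16 - 2) = 1/(64 - 2) = 1/62)
-3649*T((2 + W)*(-5)) = -3649*1/62 = -3649/62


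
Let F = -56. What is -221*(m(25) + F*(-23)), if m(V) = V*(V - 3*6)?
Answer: -323323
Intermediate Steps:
m(V) = V*(-18 + V) (m(V) = V*(V - 18) = V*(-18 + V))
-221*(m(25) + F*(-23)) = -221*(25*(-18 + 25) - 56*(-23)) = -221*(25*7 + 1288) = -221*(175 + 1288) = -221*1463 = -323323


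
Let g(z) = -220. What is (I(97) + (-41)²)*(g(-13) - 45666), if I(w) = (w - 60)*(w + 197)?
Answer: -576282274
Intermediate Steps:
I(w) = (-60 + w)*(197 + w)
(I(97) + (-41)²)*(g(-13) - 45666) = ((-11820 + 97² + 137*97) + (-41)²)*(-220 - 45666) = ((-11820 + 9409 + 13289) + 1681)*(-45886) = (10878 + 1681)*(-45886) = 12559*(-45886) = -576282274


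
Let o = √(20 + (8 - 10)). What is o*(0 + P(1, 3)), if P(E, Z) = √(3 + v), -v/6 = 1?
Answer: 3*I*√6 ≈ 7.3485*I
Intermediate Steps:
v = -6 (v = -6*1 = -6)
P(E, Z) = I*√3 (P(E, Z) = √(3 - 6) = √(-3) = I*√3)
o = 3*√2 (o = √(20 - 2) = √18 = 3*√2 ≈ 4.2426)
o*(0 + P(1, 3)) = (3*√2)*(0 + I*√3) = (3*√2)*(I*√3) = 3*I*√6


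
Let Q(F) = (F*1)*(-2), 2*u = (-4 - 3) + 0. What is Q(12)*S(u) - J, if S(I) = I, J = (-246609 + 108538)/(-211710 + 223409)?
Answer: 1120787/11699 ≈ 95.802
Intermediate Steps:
J = -138071/11699 ≈ -11.802
u = -7/2 (u = ((-4 - 3) + 0)/2 = (-7 + 0)/2 = (½)*(-7) = -7/2 ≈ -3.5000)
Q(F) = -2*F (Q(F) = F*(-2) = -2*F)
Q(12)*S(u) - J = -2*12*(-7/2) - 1*(-138071/11699) = -24*(-7/2) + 138071/11699 = 84 + 138071/11699 = 1120787/11699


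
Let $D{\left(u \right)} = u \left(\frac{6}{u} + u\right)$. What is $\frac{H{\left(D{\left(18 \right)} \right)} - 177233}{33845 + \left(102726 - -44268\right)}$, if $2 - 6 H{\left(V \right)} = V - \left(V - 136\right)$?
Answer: $- \frac{531766}{542517} \approx -0.98018$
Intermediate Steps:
$D{\left(u \right)} = u \left(u + \frac{6}{u}\right)$
$H{\left(V \right)} = - \frac{67}{3}$ ($H{\left(V \right)} = \frac{1}{3} - \frac{V - \left(V - 136\right)}{6} = \frac{1}{3} - \frac{V - \left(-136 + V\right)}{6} = \frac{1}{3} - \frac{68}{3} = - \frac{67}{3}$)
$\frac{H{\left(D{\left(18 \right)} \right)} - 177233}{33845 + \left(102726 - -44268\right)} = \frac{- \frac{67}{3} - 177233}{33845 + \left(102726 - -44268\right)} = - \frac{531766}{3 \left(33845 + \left(102726 + 44268\right)\right)} = - \frac{531766}{3 \left(33845 + 146994\right)} = - \frac{531766}{3 \cdot 180839} = \left(- \frac{531766}{3}\right) \frac{1}{180839} = - \frac{531766}{542517}$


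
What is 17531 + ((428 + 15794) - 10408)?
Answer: 23345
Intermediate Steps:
17531 + ((428 + 15794) - 10408) = 17531 + (16222 - 10408) = 17531 + 5814 = 23345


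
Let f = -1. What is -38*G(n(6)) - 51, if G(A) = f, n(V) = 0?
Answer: -13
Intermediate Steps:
G(A) = -1
-38*G(n(6)) - 51 = -38*(-1) - 51 = 38 - 51 = -13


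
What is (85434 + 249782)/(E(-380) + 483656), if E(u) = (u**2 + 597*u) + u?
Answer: 511/611 ≈ 0.83633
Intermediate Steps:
E(u) = u**2 + 598*u
(85434 + 249782)/(E(-380) + 483656) = (85434 + 249782)/(-380*(598 - 380) + 483656) = 335216/(-380*218 + 483656) = 335216/(-82840 + 483656) = 335216/400816 = 335216*(1/400816) = 511/611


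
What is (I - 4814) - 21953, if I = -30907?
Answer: -57674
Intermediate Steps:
(I - 4814) - 21953 = (-30907 - 4814) - 21953 = -35721 - 21953 = -57674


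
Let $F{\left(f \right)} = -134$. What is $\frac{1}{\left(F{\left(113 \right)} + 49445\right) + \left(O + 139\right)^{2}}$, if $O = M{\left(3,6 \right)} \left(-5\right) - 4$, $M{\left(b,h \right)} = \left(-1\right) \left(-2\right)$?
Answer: $\frac{1}{64936} \approx 1.54 \cdot 10^{-5}$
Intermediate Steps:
$M{\left(b,h \right)} = 2$
$O = -14$ ($O = 2 \left(-5\right) - 4 = -10 - 4 = -14$)
$\frac{1}{\left(F{\left(113 \right)} + 49445\right) + \left(O + 139\right)^{2}} = \frac{1}{\left(-134 + 49445\right) + \left(-14 + 139\right)^{2}} = \frac{1}{49311 + 125^{2}} = \frac{1}{49311 + 15625} = \frac{1}{64936}$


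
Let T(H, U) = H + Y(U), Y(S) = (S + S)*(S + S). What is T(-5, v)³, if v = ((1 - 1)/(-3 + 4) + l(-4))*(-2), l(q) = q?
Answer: 15813251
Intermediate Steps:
Y(S) = 4*S² (Y(S) = (2*S)*(2*S) = 4*S²)
v = 8 (v = ((1 - 1)/(-3 + 4) - 4)*(-2) = (0/1 - 4)*(-2) = (0*1 - 4)*(-2) = (0 - 4)*(-2) = -4*(-2) = 8)
T(H, U) = H + 4*U²
T(-5, v)³ = (-5 + 4*8²)³ = (-5 + 4*64)³ = (-5 + 256)³ = 251³ = 15813251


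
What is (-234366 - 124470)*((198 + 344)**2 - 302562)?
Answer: 3157039128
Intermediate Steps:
(-234366 - 124470)*((198 + 344)**2 - 302562) = -358836*(542**2 - 302562) = -358836*(293764 - 302562) = -358836*(-8798) = 3157039128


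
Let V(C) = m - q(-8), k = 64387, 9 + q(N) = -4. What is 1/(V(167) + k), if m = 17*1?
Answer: 1/64417 ≈ 1.5524e-5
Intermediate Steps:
q(N) = -13 (q(N) = -9 - 4 = -13)
m = 17
V(C) = 30 (V(C) = 17 - 1*(-13) = 17 + 13 = 30)
1/(V(167) + k) = 1/(30 + 64387) = 1/64417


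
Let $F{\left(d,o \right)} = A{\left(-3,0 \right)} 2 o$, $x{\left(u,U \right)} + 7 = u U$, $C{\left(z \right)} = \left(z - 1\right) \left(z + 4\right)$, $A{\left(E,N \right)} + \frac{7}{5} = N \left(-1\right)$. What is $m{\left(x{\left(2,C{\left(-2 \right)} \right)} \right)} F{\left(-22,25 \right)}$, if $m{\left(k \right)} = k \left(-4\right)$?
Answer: $-5320$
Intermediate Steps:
$A{\left(E,N \right)} = - \frac{7}{5} - N$ ($A{\left(E,N \right)} = - \frac{7}{5} + N \left(-1\right) = - \frac{7}{5} - N$)
$C{\left(z \right)} = \left(-1 + z\right) \left(4 + z\right)$
$x{\left(u,U \right)} = -7 + U u$ ($x{\left(u,U \right)} = -7 + u U = -7 + U u$)
$F{\left(d,o \right)} = - \frac{14 o}{5}$ ($F{\left(d,o \right)} = \left(- \frac{7}{5} - 0\right) 2 o = \left(- \frac{7}{5} + 0\right) 2 o = \left(- \frac{7}{5}\right) 2 o = - \frac{14 o}{5}$)
$m{\left(k \right)} = - 4 k$
$m{\left(x{\left(2,C{\left(-2 \right)} \right)} \right)} F{\left(-22,25 \right)} = - 4 \left(-7 + \left(-4 + \left(-2\right)^{2} + 3 \left(-2\right)\right) 2\right) \left(\left(- \frac{14}{5}\right) 25\right) = - 4 \left(-7 + \left(-4 + 4 - 6\right) 2\right) \left(-70\right) = - 4 \left(-7 - 12\right) \left(-70\right) = \left(-4\right) \left(-19\right) \left(-70\right) = 76 \left(-70\right) = -5320$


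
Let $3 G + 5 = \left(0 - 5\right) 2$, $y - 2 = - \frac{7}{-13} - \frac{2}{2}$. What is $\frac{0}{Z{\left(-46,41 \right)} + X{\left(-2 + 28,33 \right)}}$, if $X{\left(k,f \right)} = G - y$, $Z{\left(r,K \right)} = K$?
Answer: $0$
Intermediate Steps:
$y = \frac{20}{13}$ ($y = 2 - \left(1 - \frac{7}{13}\right) = 2 - \frac{6}{13} = \frac{20}{13} \approx 1.5385$)
$G = -5$ ($G = - \frac{5}{3} + \frac{\left(0 - 5\right) 2}{3} = - \frac{5}{3} + \frac{\left(-5\right) 2}{3} = - \frac{5}{3} + \frac{1}{3} \left(-10\right) = - \frac{5}{3} - \frac{10}{3} = -5$)
$X{\left(k,f \right)} = - \frac{85}{13}$ ($X{\left(k,f \right)} = -5 - \frac{20}{13} = - \frac{85}{13}$)
$\frac{0}{Z{\left(-46,41 \right)} + X{\left(-2 + 28,33 \right)}} = \frac{0}{41 - \frac{85}{13}} = \frac{0}{\frac{448}{13}} = 0 \cdot \frac{13}{448} = 0$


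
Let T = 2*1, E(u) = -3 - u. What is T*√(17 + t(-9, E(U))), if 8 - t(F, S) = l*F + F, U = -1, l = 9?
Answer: 2*√115 ≈ 21.448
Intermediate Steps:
t(F, S) = 8 - 10*F (t(F, S) = 8 - (9*F + F) = 8 - 10*F)
T = 2
T*√(17 + t(-9, E(U))) = 2*√(17 + (8 - 10*(-9))) = 2*√(17 + (8 + 90)) = 2*√(17 + 98) = 2*√115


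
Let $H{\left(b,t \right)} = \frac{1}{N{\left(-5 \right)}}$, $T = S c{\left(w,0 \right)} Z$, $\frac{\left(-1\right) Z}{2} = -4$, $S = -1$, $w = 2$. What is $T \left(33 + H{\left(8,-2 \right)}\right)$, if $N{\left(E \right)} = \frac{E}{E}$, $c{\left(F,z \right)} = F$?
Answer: $-544$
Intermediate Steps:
$N{\left(E \right)} = 1$
$Z = 8$ ($Z = \left(-2\right) \left(-4\right) = 8$)
$T = -16$ ($T = \left(-1\right) 2 \cdot 8 = \left(-2\right) 8 = -16$)
$H{\left(b,t \right)} = 1$ ($H{\left(b,t \right)} = 1^{-1} = 1$)
$T \left(33 + H{\left(8,-2 \right)}\right) = - 16 \left(33 + 1\right) = \left(-16\right) 34 = -544$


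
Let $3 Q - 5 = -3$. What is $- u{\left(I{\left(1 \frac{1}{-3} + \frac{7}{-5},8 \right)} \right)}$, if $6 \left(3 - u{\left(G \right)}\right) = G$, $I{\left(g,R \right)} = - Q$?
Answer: $- \frac{28}{9} \approx -3.1111$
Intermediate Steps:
$Q = \frac{2}{3}$ ($Q = \frac{5}{3} + \frac{1}{3} \left(-3\right) = \frac{5}{3} - 1 = \frac{2}{3} \approx 0.66667$)
$I{\left(g,R \right)} = - \frac{2}{3}$ ($I{\left(g,R \right)} = \left(-1\right) \frac{2}{3} = - \frac{2}{3}$)
$u{\left(G \right)} = 3 - \frac{G}{6}$
$- u{\left(I{\left(1 \frac{1}{-3} + \frac{7}{-5},8 \right)} \right)} = - (3 - - \frac{1}{9}) = - (3 + \frac{1}{9}) = \left(-1\right) \frac{28}{9} = - \frac{28}{9}$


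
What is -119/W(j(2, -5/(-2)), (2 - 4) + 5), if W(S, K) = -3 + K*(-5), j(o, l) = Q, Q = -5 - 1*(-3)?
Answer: 119/18 ≈ 6.6111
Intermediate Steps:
Q = -2 (Q = -5 + 3 = -2)
j(o, l) = -2
W(S, K) = -3 - 5*K
-119/W(j(2, -5/(-2)), (2 - 4) + 5) = -119/(-3 - 5*((2 - 4) + 5)) = -119/(-3 - 5*(-2 + 5)) = -119/(-3 - 5*3) = -119/(-3 - 15) = -119/(-18) = -1/18*(-119) = 119/18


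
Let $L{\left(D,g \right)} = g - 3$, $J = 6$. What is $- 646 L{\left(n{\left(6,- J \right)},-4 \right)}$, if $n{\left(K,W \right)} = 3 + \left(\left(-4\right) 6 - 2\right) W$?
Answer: $4522$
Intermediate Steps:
$n{\left(K,W \right)} = 3 - 26 W$ ($n{\left(K,W \right)} = 3 + \left(-24 - 2\right) W = 3 - 26 W$)
$L{\left(D,g \right)} = -3 + g$
$- 646 L{\left(n{\left(6,- J \right)},-4 \right)} = - 646 \left(-3 - 4\right) = \left(-646\right) \left(-7\right) = 4522$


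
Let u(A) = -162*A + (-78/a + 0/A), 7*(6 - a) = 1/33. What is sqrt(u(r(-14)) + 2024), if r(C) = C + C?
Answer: sqrt(12558601070)/1385 ≈ 80.913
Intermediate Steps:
a = 1385/231 (a = 6 - 1/7/33 = 6 - 1/7*1/33 = 6 - 1/231 = 1385/231 ≈ 5.9957)
r(C) = 2*C
u(A) = -18018/1385 - 162*A (u(A) = -162*A + (-78/1385/231 + 0/A) = -162*A + (-78*231/1385 + 0) = -162*A + (-18018/1385 + 0) = -162*A - 18018/1385 = -18018/1385 - 162*A)
sqrt(u(r(-14)) + 2024) = sqrt((-18018/1385 - 324*(-14)) + 2024) = sqrt((-18018/1385 - 162*(-28)) + 2024) = sqrt((-18018/1385 + 4536) + 2024) = sqrt(6264342/1385 + 2024) = sqrt(9067582/1385) = sqrt(12558601070)/1385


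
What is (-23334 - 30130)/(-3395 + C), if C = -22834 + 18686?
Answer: 53464/7543 ≈ 7.0879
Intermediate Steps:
C = -4148
(-23334 - 30130)/(-3395 + C) = (-23334 - 30130)/(-3395 - 4148) = -53464/(-7543) = -53464*(-1/7543) = 53464/7543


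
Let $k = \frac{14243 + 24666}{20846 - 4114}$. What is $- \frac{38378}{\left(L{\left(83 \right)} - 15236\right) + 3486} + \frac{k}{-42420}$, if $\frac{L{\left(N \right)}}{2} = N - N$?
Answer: $\frac{57955640731}{17744286000} \approx 3.2662$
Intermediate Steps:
$L{\left(N \right)} = 0$ ($L{\left(N \right)} = 2 \left(N - N\right) = 2 \cdot 0 = 0$)
$k = \frac{38909}{16732} \approx 2.3254$
$- \frac{38378}{\left(L{\left(83 \right)} - 15236\right) + 3486} + \frac{k}{-42420} = - \frac{38378}{\left(0 - 15236\right) + 3486} + \frac{38909}{16732 \left(-42420\right)} = - \frac{38378}{-15236 + 3486} + \frac{38909}{16732} \left(- \frac{1}{42420}\right) = - \frac{38378}{-11750} - \frac{38909}{709771440} = \left(-38378\right) \left(- \frac{1}{11750}\right) - \frac{38909}{709771440} = \frac{19189}{5875} - \frac{38909}{709771440} = \frac{57955640731}{17744286000}$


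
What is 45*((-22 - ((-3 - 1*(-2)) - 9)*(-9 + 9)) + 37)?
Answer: 675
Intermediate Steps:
45*((-22 - ((-3 - 1*(-2)) - 9)*(-9 + 9)) + 37) = 45*((-22 - ((-3 + 2) - 9)*0) + 37) = 45*((-22 - (-1 - 9)*0) + 37) = 45*((-22 - (-10)*0) + 37) = 45*((-22 - 1*0) + 37) = 45*((-22 + 0) + 37) = 45*(-22 + 37) = 45*15 = 675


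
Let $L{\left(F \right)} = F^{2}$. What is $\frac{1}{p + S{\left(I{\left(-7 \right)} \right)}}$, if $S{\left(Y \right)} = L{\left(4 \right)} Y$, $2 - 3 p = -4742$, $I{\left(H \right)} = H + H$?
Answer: $\frac{3}{4072} \approx 0.00073674$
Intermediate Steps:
$I{\left(H \right)} = 2 H$
$p = \frac{4744}{3}$ ($p = \frac{2}{3} - - \frac{4742}{3} = \frac{2}{3} + \frac{4742}{3} = \frac{4744}{3} \approx 1581.3$)
$S{\left(Y \right)} = 16 Y$ ($S{\left(Y \right)} = 4^{2} Y = 16 Y$)
$\frac{1}{p + S{\left(I{\left(-7 \right)} \right)}} = \frac{1}{\frac{4744}{3} + 16 \cdot 2 \left(-7\right)} = \frac{1}{\frac{4744}{3} + 16 \left(-14\right)} = \frac{1}{\frac{4744}{3} - 224} = \frac{1}{\frac{4072}{3}} = \frac{3}{4072}$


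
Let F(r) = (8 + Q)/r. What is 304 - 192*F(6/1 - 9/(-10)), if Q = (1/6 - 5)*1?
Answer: 14896/69 ≈ 215.88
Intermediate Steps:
Q = -29/6 (Q = (⅙ - 5)*1 = -29/6*1 = -29/6 ≈ -4.8333)
F(r) = 19/(6*r) (F(r) = (8 - 29/6)/r = 19/(6*r))
304 - 192*F(6/1 - 9/(-10)) = 304 - 608/(6/1 - 9/(-10)) = 304 - 608/(6*1 - 9*(-⅒)) = 304 - 608/(6 + 9/10) = 304 - 608/69/10 = 304 - 608*10/69 = 304 - 192*95/207 = 304 - 6080/69 = 14896/69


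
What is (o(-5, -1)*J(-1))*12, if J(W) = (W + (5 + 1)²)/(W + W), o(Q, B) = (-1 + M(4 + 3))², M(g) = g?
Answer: -7560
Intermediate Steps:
o(Q, B) = 36 (o(Q, B) = (-1 + (4 + 3))² = (-1 + 7)² = 6² = 36)
J(W) = (36 + W)/(2*W) (J(W) = (W + 6²)/((2*W)) = (W + 36)*(1/(2*W)) = (36 + W)*(1/(2*W)) = (36 + W)/(2*W))
(o(-5, -1)*J(-1))*12 = (36*((½)*(36 - 1)/(-1)))*12 = (36*((½)*(-1)*35))*12 = (36*(-35/2))*12 = -630*12 = -7560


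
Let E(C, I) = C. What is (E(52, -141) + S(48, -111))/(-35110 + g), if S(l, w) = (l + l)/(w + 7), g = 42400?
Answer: 332/47385 ≈ 0.0070064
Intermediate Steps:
S(l, w) = 2*l/(7 + w) (S(l, w) = (2*l)/(7 + w) = 2*l/(7 + w))
(E(52, -141) + S(48, -111))/(-35110 + g) = (52 + 2*48/(7 - 111))/(-35110 + 42400) = (52 + 2*48/(-104))/7290 = (52 + 2*48*(-1/104))*(1/7290) = (52 - 12/13)*(1/7290) = (664/13)*(1/7290) = 332/47385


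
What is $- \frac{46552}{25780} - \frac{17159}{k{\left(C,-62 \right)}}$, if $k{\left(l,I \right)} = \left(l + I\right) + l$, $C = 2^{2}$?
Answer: $\frac{109961303}{348030} \approx 315.95$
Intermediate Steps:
$C = 4$
$k{\left(l,I \right)} = I + 2 l$ ($k{\left(l,I \right)} = \left(I + l\right) + l = I + 2 l$)
$- \frac{46552}{25780} - \frac{17159}{k{\left(C,-62 \right)}} = - \frac{46552}{25780} - \frac{17159}{-62 + 2 \cdot 4} = \left(-46552\right) \frac{1}{25780} - \frac{17159}{-62 + 8} = - \frac{11638}{6445} - \frac{17159}{-54} = - \frac{11638}{6445} - - \frac{17159}{54} = - \frac{11638}{6445} + \frac{17159}{54} = \frac{109961303}{348030}$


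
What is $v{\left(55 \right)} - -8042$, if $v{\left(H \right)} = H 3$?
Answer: $8207$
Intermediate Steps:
$v{\left(H \right)} = 3 H$
$v{\left(55 \right)} - -8042 = 3 \cdot 55 - -8042 = 165 + 8042 = 8207$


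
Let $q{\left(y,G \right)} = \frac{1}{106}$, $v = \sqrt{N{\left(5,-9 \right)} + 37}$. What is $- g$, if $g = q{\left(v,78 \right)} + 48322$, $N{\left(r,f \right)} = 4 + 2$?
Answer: $- \frac{5122133}{106} \approx -48322.0$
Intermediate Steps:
$N{\left(r,f \right)} = 6$
$v = \sqrt{43}$ ($v = \sqrt{6 + 37} = \sqrt{43} \approx 6.5574$)
$q{\left(y,G \right)} = \frac{1}{106}$
$g = \frac{5122133}{106}$ ($g = \frac{1}{106} + 48322 = \frac{5122133}{106} \approx 48322.0$)
$- g = \left(-1\right) \frac{5122133}{106} = - \frac{5122133}{106}$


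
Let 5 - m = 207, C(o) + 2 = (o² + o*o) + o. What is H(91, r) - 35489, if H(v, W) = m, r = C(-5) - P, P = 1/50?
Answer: -35691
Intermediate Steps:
P = 1/50 ≈ 0.020000
C(o) = -2 + o + 2*o² (C(o) = -2 + ((o² + o*o) + o) = -2 + ((o² + o²) + o) = -2 + (2*o² + o) = -2 + (o + 2*o²) = -2 + o + 2*o²)
m = -202 (m = 5 - 1*207 = 5 - 207 = -202)
r = 2149/50 (r = (-2 - 5 + 2*(-5)²) - 1*1/50 = (-2 - 5 + 2*25) - 1/50 = (-2 - 5 + 50) - 1/50 = 43 - 1/50 = 2149/50 ≈ 42.980)
H(v, W) = -202
H(91, r) - 35489 = -202 - 35489 = -35691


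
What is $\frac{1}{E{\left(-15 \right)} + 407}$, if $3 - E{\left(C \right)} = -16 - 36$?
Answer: $\frac{1}{462} \approx 0.0021645$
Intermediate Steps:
$E{\left(C \right)} = 55$ ($E{\left(C \right)} = 3 - \left(-16 - 36\right) = 3 - -52 = 3 + 52 = 55$)
$\frac{1}{E{\left(-15 \right)} + 407} = \frac{1}{55 + 407} = \frac{1}{462}$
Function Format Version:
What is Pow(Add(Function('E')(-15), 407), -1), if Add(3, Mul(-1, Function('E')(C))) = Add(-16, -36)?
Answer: Rational(1, 462) ≈ 0.0021645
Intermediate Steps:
Function('E')(C) = 55 (Function('E')(C) = Add(3, Mul(-1, Add(-16, -36))) = Add(3, Mul(-1, -52)) = Add(3, 52) = 55)
Pow(Add(Function('E')(-15), 407), -1) = Pow(Add(55, 407), -1) = Pow(462, -1) = Rational(1, 462)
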